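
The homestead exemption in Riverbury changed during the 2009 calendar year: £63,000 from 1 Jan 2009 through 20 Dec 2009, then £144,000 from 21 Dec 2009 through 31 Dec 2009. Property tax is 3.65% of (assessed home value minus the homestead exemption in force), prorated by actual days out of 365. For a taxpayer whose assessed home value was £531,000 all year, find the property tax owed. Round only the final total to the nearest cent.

1 Jan – 20 Dec 2009: 354 days, exemption £63,000 → (£531,000 − £63,000) × 3.65% × 354/365 = £16,567.2000
21 Dec – 31 Dec 2009: 11 days, exemption £144,000 → (£531,000 − £144,000) × 3.65% × 11/365 = £425.7000
Total = £16,992.9000

£16,992.90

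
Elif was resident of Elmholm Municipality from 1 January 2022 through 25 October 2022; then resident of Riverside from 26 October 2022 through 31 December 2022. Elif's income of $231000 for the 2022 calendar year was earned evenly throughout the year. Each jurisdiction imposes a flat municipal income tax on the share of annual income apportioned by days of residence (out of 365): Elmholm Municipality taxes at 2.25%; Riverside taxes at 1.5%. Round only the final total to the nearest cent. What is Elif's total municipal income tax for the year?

$4879.48

Elmholm Municipality, 1 January – 25 October 2022: 298 days → $231000 × 2.25% × 298/365 = $4243.4384
Riverside, 26 October – 31 December 2022: 67 days → $231000 × 1.5% × 67/365 = $636.0411
Total = $4879.4795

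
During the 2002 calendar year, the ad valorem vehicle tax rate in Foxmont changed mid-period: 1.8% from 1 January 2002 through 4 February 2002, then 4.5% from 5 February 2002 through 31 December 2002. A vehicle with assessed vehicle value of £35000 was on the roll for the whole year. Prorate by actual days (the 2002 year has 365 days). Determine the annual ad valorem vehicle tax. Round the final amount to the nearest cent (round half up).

1 January – 4 February 2002: 35 days at 1.8% → £35000 × 1.8% × 35/365 = £60.4110
5 February – 31 December 2002: 330 days at 4.5% → £35000 × 4.5% × 330/365 = £1423.9726
Total = £1484.3836

£1484.38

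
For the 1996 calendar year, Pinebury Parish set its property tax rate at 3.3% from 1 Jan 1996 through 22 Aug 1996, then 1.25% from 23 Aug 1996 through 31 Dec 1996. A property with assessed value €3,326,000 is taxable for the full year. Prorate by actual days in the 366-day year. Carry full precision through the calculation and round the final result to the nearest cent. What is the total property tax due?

€85,353.70

1 Jan – 22 Aug 1996: 235 days at 3.3% → €3,326,000 × 3.3% × 235/366 = €70,473.0328
23 Aug – 31 Dec 1996: 131 days at 1.25% → €3,326,000 × 1.25% × 131/366 = €14,880.6694
Total = €85,353.7022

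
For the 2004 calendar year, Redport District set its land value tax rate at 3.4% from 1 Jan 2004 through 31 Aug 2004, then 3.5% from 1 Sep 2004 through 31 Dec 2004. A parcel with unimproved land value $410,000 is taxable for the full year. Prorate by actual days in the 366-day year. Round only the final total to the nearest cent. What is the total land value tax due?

$14,076.67

1 Jan – 31 Aug 2004: 244 days at 3.4% → $410,000 × 3.4% × 244/366 = $9,293.3333
1 Sep – 31 Dec 2004: 122 days at 3.5% → $410,000 × 3.5% × 122/366 = $4,783.3333
Total = $14,076.6667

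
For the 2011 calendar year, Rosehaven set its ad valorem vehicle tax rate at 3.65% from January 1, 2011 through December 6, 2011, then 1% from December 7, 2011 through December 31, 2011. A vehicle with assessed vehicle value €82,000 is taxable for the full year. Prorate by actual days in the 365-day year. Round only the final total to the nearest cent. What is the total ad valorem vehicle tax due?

€2,844.16

January 1 – December 6, 2011: 340 days at 3.65% → €82,000 × 3.65% × 340/365 = €2,788.0000
December 7 – December 31, 2011: 25 days at 1% → €82,000 × 1% × 25/365 = €56.1644
Total = €2,844.1644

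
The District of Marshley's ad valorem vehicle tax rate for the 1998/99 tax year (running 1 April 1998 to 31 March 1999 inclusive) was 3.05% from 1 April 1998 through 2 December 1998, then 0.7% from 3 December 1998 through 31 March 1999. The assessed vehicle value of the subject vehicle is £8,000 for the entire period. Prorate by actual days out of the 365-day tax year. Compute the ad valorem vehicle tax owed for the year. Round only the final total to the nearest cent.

1 April – 2 December 1998: 246 days at 3.05% → £8,000 × 3.05% × 246/365 = £164.4493
3 December 1998 – 31 March 1999: 119 days at 0.7% → £8,000 × 0.7% × 119/365 = £18.2575
Total = £182.7068

£182.71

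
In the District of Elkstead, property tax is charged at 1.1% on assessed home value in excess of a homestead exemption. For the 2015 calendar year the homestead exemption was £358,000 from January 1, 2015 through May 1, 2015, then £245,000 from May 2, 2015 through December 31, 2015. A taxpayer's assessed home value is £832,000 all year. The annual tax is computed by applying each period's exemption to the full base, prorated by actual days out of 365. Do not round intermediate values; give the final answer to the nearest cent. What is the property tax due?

January 1 – May 1, 2015: 121 days, exemption £358,000 → (£832,000 − £358,000) × 1.1% × 121/365 = £1,728.4767
May 2 – December 31, 2015: 244 days, exemption £245,000 → (£832,000 − £245,000) × 1.1% × 244/365 = £4,316.4603
Total = £6,044.9370

£6,044.94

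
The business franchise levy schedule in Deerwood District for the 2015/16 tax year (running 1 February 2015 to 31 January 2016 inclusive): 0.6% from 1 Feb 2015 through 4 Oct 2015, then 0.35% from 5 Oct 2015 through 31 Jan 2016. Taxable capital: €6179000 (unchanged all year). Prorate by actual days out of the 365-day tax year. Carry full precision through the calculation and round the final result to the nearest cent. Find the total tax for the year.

1 Feb – 4 Oct 2015: 246 days at 0.6% → €6179000 × 0.6% × 246/365 = €24986.8603
5 Oct 2015 – 31 Jan 2016: 119 days at 0.35% → €6179000 × 0.35% × 119/365 = €7050.8315
Total = €32037.6918

€32037.69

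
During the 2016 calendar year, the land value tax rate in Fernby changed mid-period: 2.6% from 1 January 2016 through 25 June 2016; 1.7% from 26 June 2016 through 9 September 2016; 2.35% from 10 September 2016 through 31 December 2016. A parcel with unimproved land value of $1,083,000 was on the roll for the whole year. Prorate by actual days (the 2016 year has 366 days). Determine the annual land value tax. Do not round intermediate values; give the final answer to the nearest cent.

$25,298.11

1 January – 25 June 2016: 177 days at 2.6% → $1,083,000 × 2.6% × 177/366 = $13,617.3934
26 June – 9 September 2016: 76 days at 1.7% → $1,083,000 × 1.7% × 76/366 = $3,823.0492
10 September – 31 December 2016: 113 days at 2.35% → $1,083,000 × 2.35% × 113/366 = $7,857.6680
Total = $25,298.1107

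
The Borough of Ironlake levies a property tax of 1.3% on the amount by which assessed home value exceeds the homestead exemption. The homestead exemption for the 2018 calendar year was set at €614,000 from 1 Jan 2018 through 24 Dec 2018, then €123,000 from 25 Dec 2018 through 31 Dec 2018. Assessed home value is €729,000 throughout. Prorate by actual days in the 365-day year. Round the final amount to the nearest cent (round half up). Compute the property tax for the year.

€1,617.41

1 Jan – 24 Dec 2018: 358 days, exemption €614,000 → (€729,000 − €614,000) × 1.3% × 358/365 = €1,466.3288
25 Dec – 31 Dec 2018: 7 days, exemption €123,000 → (€729,000 − €123,000) × 1.3% × 7/365 = €151.0849
Total = €1,617.4137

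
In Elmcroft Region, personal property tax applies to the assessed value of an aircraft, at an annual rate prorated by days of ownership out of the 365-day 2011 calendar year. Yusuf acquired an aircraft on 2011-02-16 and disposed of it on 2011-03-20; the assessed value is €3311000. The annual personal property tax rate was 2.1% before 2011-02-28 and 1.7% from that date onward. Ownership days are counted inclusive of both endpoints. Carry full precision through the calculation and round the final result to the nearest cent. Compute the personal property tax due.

€5524.38

2011-02-16 to 2011-02-27: 12 days at 2.1% → €3311000 × 2.1% × 12/365 = €2285.9507
2011-02-28 to 2011-03-20: 21 days at 1.7% → €3311000 × 1.7% × 21/365 = €3238.4301
Total = €5524.3808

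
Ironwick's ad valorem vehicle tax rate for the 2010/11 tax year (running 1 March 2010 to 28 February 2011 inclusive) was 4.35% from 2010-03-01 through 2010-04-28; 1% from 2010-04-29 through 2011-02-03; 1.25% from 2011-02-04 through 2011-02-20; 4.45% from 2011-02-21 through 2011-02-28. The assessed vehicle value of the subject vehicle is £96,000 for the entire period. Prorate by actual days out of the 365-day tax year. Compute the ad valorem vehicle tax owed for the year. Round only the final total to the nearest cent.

£1,563.62

2010-03-01 to 2010-04-28: 59 days at 4.35% → £96,000 × 4.35% × 59/365 = £675.0247
2010-04-29 to 2011-02-03: 281 days at 1% → £96,000 × 1% × 281/365 = £739.0685
2011-02-04 to 2011-02-20: 17 days at 1.25% → £96,000 × 1.25% × 17/365 = £55.8904
2011-02-21 to 2011-02-28: 8 days at 4.45% → £96,000 × 4.45% × 8/365 = £93.6329
Total = £1,563.6164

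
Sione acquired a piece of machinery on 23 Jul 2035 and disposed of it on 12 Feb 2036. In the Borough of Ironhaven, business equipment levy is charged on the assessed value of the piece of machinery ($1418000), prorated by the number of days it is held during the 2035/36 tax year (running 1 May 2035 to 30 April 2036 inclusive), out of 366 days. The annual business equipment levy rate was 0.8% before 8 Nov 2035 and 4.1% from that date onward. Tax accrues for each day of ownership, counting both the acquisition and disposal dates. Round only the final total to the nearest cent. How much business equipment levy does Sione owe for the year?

23 Jul – 7 Nov 2035: 108 days at 0.8% → $1418000 × 0.8% × 108/366 = $3347.4098
8 Nov 2035 – 12 Feb 2036: 97 days at 4.1% → $1418000 × 4.1% × 97/366 = $15408.1585
Total = $18755.5683

$18755.57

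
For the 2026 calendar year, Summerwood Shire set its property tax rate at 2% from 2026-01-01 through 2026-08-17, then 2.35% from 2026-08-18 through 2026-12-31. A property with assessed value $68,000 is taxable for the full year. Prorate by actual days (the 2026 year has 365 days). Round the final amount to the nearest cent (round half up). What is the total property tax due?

2026-01-01 to 2026-08-17: 229 days at 2% → $68,000 × 2% × 229/365 = $853.2603
2026-08-18 to 2026-12-31: 136 days at 2.35% → $68,000 × 2.35% × 136/365 = $595.4192
Total = $1,448.6795

$1,448.68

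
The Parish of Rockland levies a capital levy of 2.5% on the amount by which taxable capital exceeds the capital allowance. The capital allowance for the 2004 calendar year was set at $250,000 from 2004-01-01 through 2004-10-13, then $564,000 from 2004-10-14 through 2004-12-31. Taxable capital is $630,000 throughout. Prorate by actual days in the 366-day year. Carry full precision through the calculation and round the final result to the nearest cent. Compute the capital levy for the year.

2004-01-01 to 2004-10-13: 287 days, exemption $250,000 → ($630,000 − $250,000) × 2.5% × 287/366 = $7,449.4536
2004-10-14 to 2004-12-31: 79 days, exemption $564,000 → ($630,000 − $564,000) × 2.5% × 79/366 = $356.1475
Total = $7,805.6011

$7,805.60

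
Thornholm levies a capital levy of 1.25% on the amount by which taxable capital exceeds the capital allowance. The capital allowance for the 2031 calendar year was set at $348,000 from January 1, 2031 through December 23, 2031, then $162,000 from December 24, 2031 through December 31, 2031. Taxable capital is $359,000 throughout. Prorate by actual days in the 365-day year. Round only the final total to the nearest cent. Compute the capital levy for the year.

January 1 – December 23, 2031: 357 days, exemption $348,000 → ($359,000 − $348,000) × 1.25% × 357/365 = $134.4863
December 24 – December 31, 2031: 8 days, exemption $162,000 → ($359,000 − $162,000) × 1.25% × 8/365 = $53.9726
Total = $188.4589

$188.46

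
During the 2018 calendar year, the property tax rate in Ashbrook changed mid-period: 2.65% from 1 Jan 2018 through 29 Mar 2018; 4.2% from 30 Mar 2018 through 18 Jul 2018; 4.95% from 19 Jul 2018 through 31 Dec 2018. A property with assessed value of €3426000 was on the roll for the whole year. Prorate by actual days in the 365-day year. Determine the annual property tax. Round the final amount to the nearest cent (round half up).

1 Jan – 29 Mar 2018: 88 days at 2.65% → €3426000 × 2.65% × 88/365 = €21888.8548
30 Mar – 18 Jul 2018: 111 days at 4.2% → €3426000 × 4.2% × 111/365 = €43758.9370
19 Jul – 31 Dec 2018: 166 days at 4.95% → €3426000 × 4.95% × 166/365 = €77127.2384
Total = €142775.0301

€142775.03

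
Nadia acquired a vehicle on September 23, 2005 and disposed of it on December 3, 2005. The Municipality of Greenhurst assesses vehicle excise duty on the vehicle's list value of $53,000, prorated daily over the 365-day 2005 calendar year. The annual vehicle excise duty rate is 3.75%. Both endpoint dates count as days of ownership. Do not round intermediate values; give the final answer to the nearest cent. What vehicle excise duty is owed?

Days held (September 23 – December 3, 2005): 72 out of 365
Tax = $53,000 × 3.75% × 72/365 = $392.0548

$392.05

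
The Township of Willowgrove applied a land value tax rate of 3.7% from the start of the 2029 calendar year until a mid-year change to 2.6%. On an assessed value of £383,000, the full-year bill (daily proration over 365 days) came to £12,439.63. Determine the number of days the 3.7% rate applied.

Let d = days at the first rate; then 365 − d days at the second rate.
£383,000 × [3.7%·d + 2.6%·(365−d)] / 365 = £12,439.63
Solving gives d = 215, so the new rate took effect on 4 Aug 2029.

215 days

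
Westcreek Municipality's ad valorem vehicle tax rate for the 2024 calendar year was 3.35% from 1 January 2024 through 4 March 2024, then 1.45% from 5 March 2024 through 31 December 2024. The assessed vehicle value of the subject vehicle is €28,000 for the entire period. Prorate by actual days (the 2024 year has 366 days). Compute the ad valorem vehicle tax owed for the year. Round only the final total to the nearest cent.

€499.03

1 January – 4 March 2024: 64 days at 3.35% → €28,000 × 3.35% × 64/366 = €164.0219
5 March – 31 December 2024: 302 days at 1.45% → €28,000 × 1.45% × 302/366 = €335.0055
Total = €499.0273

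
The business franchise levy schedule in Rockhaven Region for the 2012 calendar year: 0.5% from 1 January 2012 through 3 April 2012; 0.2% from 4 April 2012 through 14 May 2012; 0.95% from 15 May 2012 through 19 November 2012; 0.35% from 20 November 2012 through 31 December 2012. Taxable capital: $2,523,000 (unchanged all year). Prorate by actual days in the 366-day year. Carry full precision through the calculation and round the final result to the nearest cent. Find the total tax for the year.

1 January – 3 April 2012: 94 days at 0.5% → $2,523,000 × 0.5% × 94/366 = $3,239.9180
4 April – 14 May 2012: 41 days at 0.2% → $2,523,000 × 0.2% × 41/366 = $565.2623
15 May – 19 November 2012: 189 days at 0.95% → $2,523,000 × 0.95% × 189/366 = $12,377.1762
20 November – 31 December 2012: 42 days at 0.35% → $2,523,000 × 0.35% × 42/366 = $1,013.3361
Total = $17,195.6926

$17,195.69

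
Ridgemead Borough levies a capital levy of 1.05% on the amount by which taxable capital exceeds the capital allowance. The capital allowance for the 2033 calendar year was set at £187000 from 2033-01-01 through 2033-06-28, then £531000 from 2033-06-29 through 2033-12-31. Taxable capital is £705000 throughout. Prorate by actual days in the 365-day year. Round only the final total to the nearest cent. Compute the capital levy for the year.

2033-01-01 to 2033-06-28: 179 days, exemption £187000 → (£705000 − £187000) × 1.05% × 179/365 = £2667.3452
2033-06-29 to 2033-12-31: 186 days, exemption £531000 → (£705000 − £531000) × 1.05% × 186/365 = £931.0192
Total = £3598.3644

£3598.36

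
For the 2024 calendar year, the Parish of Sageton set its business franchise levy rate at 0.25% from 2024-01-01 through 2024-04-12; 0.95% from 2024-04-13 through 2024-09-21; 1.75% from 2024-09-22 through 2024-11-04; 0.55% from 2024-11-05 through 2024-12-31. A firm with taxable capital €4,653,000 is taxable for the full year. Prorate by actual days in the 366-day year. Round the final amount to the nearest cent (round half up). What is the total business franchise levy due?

2024-01-01 to 2024-04-12: 103 days at 0.25% → €4,653,000 × 0.25% × 103/366 = €3,273.6270
2024-04-13 to 2024-09-21: 162 days at 0.95% → €4,653,000 × 0.95% × 162/366 = €19,565.4836
2024-09-22 to 2024-11-04: 44 days at 1.75% → €4,653,000 × 1.75% × 44/366 = €9,789.0984
2024-11-05 to 2024-12-31: 57 days at 0.55% → €4,653,000 × 0.55% × 57/366 = €3,985.5615
Total = €36,613.7705

€36,613.77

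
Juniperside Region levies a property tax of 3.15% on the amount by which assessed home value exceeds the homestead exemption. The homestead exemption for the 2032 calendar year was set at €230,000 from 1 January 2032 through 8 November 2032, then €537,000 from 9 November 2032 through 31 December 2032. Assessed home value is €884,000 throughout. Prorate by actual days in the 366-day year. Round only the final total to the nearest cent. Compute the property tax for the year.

1 January – 8 November 2032: 313 days, exemption €230,000 → (€884,000 − €230,000) × 3.15% × 313/366 = €17,617.7951
9 November – 31 December 2032: 53 days, exemption €537,000 → (€884,000 − €537,000) × 3.15% × 53/366 = €1,582.8320
Total = €19,200.6270

€19,200.63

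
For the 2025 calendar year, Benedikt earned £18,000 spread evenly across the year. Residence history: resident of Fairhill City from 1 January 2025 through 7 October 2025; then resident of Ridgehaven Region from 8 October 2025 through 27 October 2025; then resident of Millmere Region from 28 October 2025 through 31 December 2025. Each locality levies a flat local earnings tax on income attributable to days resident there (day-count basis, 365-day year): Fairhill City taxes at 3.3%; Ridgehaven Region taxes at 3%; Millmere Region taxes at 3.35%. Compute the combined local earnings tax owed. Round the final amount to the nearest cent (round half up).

Fairhill City, 1 January – 7 October 2025: 280 days → £18,000 × 3.3% × 280/365 = £455.6712
Ridgehaven Region, 8 October – 27 October 2025: 20 days → £18,000 × 3% × 20/365 = £29.5890
Millmere Region, 28 October – 31 December 2025: 65 days → £18,000 × 3.35% × 65/365 = £107.3836
Total = £592.6438

£592.64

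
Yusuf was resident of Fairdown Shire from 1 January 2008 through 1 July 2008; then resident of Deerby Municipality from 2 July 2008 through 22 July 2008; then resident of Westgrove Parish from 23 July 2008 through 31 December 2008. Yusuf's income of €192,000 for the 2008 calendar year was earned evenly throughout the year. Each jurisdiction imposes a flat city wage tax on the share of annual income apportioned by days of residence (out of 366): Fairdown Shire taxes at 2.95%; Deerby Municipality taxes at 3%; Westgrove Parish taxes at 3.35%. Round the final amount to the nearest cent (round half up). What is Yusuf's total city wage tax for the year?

€6,009.44

Fairdown Shire, 1 January – 1 July 2008: 183 days → €192,000 × 2.95% × 183/366 = €2,832.0000
Deerby Municipality, 2 July – 22 July 2008: 21 days → €192,000 × 3% × 21/366 = €330.4918
Westgrove Parish, 23 July – 31 December 2008: 162 days → €192,000 × 3.35% × 162/366 = €2,846.9508
Total = €6,009.4426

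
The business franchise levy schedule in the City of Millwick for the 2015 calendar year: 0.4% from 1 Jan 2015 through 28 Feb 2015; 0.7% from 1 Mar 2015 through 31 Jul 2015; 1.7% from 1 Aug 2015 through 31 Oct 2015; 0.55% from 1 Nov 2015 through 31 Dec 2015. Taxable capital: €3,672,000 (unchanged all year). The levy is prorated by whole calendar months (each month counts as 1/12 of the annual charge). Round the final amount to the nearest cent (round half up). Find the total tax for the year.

1 Jan – 28 Feb 2015: 2 months at 0.4% → €3,672,000 × 0.4% × 2/12 = €2,448.0000
1 Mar – 31 Jul 2015: 5 months at 0.7% → €3,672,000 × 0.7% × 5/12 = €10,710.0000
1 Aug – 31 Oct 2015: 3 months at 1.7% → €3,672,000 × 1.7% × 3/12 = €15,606.0000
1 Nov – 31 Dec 2015: 2 months at 0.55% → €3,672,000 × 0.55% × 2/12 = €3,366.0000
Total = €32,130.0000

€32,130.00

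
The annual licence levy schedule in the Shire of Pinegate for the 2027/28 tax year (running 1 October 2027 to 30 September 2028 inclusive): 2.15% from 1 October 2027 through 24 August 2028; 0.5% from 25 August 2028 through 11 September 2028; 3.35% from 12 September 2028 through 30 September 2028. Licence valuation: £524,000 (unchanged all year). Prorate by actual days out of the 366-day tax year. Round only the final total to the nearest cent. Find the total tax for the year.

1 October 2027 – 24 August 2028: 329 days at 2.15% → £524,000 × 2.15% × 329/366 = £10,127.0874
25 August – 11 September 2028: 18 days at 0.5% → £524,000 × 0.5% × 18/366 = £128.8525
12 September – 30 September 2028: 19 days at 3.35% → £524,000 × 3.35% × 19/366 = £911.2732
Total = £11,167.2131

£11,167.21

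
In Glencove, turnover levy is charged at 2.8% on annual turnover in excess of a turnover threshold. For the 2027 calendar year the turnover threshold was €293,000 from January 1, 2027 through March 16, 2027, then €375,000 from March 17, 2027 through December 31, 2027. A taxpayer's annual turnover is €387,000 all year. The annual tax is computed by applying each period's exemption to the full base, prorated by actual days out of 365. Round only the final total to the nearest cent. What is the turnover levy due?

January 1 – March 16, 2027: 75 days, exemption €293,000 → (€387,000 − €293,000) × 2.8% × 75/365 = €540.8219
March 17 – December 31, 2027: 290 days, exemption €375,000 → (€387,000 − €375,000) × 2.8% × 290/365 = €266.9589
Total = €807.7808

€807.78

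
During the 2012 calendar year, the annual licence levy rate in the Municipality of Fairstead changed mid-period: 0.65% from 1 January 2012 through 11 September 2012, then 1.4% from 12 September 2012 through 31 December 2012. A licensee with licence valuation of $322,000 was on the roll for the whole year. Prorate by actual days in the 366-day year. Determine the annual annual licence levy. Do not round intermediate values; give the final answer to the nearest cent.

1 January – 11 September 2012: 255 days at 0.65% → $322,000 × 0.65% × 255/366 = $1,458.2377
12 September – 31 December 2012: 111 days at 1.4% → $322,000 × 1.4% × 111/366 = $1,367.1803
Total = $2,825.4180

$2,825.42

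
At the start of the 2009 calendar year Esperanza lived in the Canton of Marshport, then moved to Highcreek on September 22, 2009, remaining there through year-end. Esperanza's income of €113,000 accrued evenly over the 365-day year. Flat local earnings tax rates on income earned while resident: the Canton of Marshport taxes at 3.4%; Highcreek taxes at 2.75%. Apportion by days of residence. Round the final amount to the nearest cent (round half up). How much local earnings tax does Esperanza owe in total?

€3,638.75

The Canton of Marshport, January 1 – September 21, 2009: 264 days → €113,000 × 3.4% × 264/365 = €2,778.8712
Highcreek, September 22 – December 31, 2009: 101 days → €113,000 × 2.75% × 101/365 = €859.8836
Total = €3,638.7548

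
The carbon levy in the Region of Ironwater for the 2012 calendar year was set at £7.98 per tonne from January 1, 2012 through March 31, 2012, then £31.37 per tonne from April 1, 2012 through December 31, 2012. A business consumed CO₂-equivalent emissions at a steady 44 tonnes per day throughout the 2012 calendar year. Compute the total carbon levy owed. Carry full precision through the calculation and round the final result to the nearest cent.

£411528.92

January 1 – March 31, 2012: 91 days × 44 tonnes/day = 4,004 tonnes at £7.98/tonne → £31951.92
April 1 – December 31, 2012: 275 days × 44 tonnes/day = 12,100 tonnes at £31.37/tonne → £379577.00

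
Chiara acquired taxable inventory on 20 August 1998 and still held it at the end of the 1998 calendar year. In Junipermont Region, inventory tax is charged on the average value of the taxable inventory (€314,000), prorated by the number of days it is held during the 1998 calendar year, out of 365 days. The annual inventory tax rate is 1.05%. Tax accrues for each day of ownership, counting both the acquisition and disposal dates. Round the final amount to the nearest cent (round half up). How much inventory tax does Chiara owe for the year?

€1,210.41

Days held (20 August – 31 December 1998): 134 out of 365
Tax = €314,000 × 1.05% × 134/365 = €1,210.4055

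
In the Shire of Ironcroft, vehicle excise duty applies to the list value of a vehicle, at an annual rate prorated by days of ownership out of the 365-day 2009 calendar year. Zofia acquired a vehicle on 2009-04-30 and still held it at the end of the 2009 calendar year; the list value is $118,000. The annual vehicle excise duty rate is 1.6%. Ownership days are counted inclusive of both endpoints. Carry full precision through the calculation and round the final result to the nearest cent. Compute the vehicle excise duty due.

Days held (2009-04-30 to 2009-12-31): 246 out of 365
Tax = $118,000 × 1.6% × 246/365 = $1,272.4603

$1,272.46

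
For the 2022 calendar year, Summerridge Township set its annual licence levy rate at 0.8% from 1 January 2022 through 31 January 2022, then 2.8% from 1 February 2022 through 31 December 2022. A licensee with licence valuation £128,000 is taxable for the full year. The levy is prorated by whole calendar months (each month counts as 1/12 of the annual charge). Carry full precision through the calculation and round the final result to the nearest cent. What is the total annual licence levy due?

£3,370.67

1 January – 31 January 2022: 1 month at 0.8% → £128,000 × 0.8% × 1/12 = £85.3333
1 February – 31 December 2022: 11 months at 2.8% → £128,000 × 2.8% × 11/12 = £3,285.3333
Total = £3,370.6667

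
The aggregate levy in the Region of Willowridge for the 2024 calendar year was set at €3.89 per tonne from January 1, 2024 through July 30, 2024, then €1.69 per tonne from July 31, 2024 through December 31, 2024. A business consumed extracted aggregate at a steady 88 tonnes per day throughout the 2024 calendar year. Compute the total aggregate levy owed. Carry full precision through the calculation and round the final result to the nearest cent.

€95,474.72

January 1 – July 30, 2024: 212 days × 88 tonnes/day = 18,656 tonnes at €3.89/tonne → €72,571.84
July 31 – December 31, 2024: 154 days × 88 tonnes/day = 13,552 tonnes at €1.69/tonne → €22,902.88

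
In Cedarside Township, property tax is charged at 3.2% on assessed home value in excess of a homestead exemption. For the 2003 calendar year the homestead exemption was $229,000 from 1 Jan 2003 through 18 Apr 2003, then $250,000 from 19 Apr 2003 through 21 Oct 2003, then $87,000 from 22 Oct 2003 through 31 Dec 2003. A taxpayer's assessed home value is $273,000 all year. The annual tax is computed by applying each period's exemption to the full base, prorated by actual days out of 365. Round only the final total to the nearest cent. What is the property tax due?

$1,949.46

1 Jan – 18 Apr 2003: 108 days, exemption $229,000 → ($273,000 − $229,000) × 3.2% × 108/365 = $416.6137
19 Apr – 21 Oct 2003: 186 days, exemption $250,000 → ($273,000 − $250,000) × 3.2% × 186/365 = $375.0575
22 Oct – 31 Dec 2003: 71 days, exemption $87,000 → ($273,000 − $87,000) × 3.2% × 71/365 = $1,157.7863
Total = $1,949.4575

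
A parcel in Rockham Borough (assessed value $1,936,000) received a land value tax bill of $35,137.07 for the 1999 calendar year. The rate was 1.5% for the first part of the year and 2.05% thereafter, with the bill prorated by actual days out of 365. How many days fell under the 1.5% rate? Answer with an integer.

Let d = days at the first rate; then 365 − d days at the second rate.
$1,936,000 × [1.5%·d + 2.05%·(365−d)] / 365 = $35,137.07
Solving gives d = 156, so the new rate took effect on 6 Jun 1999.

156 days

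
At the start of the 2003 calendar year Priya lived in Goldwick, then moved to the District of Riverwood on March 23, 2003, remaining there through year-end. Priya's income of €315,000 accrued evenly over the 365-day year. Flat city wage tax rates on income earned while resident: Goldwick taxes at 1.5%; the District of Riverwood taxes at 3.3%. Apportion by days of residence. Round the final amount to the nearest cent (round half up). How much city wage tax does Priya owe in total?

Goldwick, January 1 – March 22, 2003: 81 days → €315,000 × 1.5% × 81/365 = €1,048.5616
The District of Riverwood, March 23 – December 31, 2003: 284 days → €315,000 × 3.3% × 284/365 = €8,088.1644
Total = €9,136.7260

€9,136.73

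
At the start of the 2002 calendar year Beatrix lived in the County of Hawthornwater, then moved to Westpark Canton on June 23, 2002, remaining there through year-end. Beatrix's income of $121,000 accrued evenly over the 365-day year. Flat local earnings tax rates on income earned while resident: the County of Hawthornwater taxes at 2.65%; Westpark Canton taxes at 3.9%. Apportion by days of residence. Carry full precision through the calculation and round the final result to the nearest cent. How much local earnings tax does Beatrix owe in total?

$4,002.12

The County of Hawthornwater, January 1 – June 22, 2002: 173 days → $121,000 × 2.65% × 173/365 = $1,519.7932
Westpark Canton, June 23 – December 31, 2002: 192 days → $121,000 × 3.9% × 192/365 = $2,482.3233
Total = $4,002.1164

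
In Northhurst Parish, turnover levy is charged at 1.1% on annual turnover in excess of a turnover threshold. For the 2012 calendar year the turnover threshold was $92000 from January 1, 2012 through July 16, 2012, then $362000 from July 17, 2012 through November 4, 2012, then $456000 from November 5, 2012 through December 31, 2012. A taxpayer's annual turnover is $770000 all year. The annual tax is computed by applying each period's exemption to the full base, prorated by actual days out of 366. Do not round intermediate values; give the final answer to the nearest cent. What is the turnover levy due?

$5933.69

January 1 – July 16, 2012: 198 days, exemption $92000 → ($770000 − $92000) × 1.1% × 198/366 = $4034.6557
July 17 – November 4, 2012: 111 days, exemption $362000 → ($770000 − $362000) × 1.1% × 111/366 = $1361.1148
November 5 – December 31, 2012: 57 days, exemption $456000 → ($770000 − $456000) × 1.1% × 57/366 = $537.9180
Total = $5933.6885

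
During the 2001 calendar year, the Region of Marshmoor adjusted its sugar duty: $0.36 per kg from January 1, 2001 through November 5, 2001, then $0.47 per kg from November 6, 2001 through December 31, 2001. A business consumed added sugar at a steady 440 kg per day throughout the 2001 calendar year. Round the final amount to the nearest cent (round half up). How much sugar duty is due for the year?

$60,526.40

January 1 – November 5, 2001: 309 days × 440 kg/day = 135,960 kg at $0.36/kg → $48,945.60
November 6 – December 31, 2001: 56 days × 440 kg/day = 24,640 kg at $0.47/kg → $11,580.80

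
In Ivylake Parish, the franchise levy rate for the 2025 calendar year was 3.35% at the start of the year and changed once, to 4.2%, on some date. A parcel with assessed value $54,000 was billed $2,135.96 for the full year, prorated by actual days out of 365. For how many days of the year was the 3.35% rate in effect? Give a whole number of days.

Let d = days at the first rate; then 365 − d days at the second rate.
$54,000 × [3.35%·d + 4.2%·(365−d)] / 365 = $2,135.96
Solving gives d = 105, so the new rate took effect on 16 Apr 2025.

105 days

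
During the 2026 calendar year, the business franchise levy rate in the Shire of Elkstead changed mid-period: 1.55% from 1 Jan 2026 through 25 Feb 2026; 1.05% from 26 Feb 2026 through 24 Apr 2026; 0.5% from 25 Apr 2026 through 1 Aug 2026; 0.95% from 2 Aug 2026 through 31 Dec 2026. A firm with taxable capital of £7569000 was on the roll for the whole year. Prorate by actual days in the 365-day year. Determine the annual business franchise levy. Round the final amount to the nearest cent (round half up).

£70837.55

1 Jan – 25 Feb 2026: 56 days at 1.55% → £7569000 × 1.55% × 56/365 = £17999.7041
26 Feb – 24 Apr 2026: 58 days at 1.05% → £7569000 × 1.05% × 58/365 = £12628.8247
25 Apr – 1 Aug 2026: 99 days at 0.5% → £7569000 × 0.5% × 99/365 = £10264.8082
2 Aug – 31 Dec 2026: 152 days at 0.95% → £7569000 × 0.95% × 152/365 = £29944.2082
Total = £70837.5452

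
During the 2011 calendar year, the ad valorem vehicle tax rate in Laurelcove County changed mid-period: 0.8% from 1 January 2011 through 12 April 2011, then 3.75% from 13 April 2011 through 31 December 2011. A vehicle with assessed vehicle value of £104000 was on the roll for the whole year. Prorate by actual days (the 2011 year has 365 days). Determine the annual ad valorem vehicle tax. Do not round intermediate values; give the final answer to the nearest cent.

1 January – 12 April 2011: 102 days at 0.8% → £104000 × 0.8% × 102/365 = £232.5041
13 April – 31 December 2011: 263 days at 3.75% → £104000 × 3.75% × 263/365 = £2810.1370
Total = £3042.6411

£3042.64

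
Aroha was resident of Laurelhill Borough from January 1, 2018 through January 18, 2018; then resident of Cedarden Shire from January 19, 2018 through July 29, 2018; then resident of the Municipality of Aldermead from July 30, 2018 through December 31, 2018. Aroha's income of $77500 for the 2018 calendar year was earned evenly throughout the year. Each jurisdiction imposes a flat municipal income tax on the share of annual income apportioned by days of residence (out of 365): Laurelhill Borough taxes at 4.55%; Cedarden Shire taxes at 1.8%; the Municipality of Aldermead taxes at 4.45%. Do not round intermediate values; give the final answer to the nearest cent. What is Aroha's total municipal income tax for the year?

Laurelhill Borough, January 1 – January 18, 2018: 18 days → $77500 × 4.55% × 18/365 = $173.8973
Cedarden Shire, January 19 – July 29, 2018: 192 days → $77500 × 1.8% × 192/365 = $733.8082
The Municipality of Aldermead, July 30 – December 31, 2018: 155 days → $77500 × 4.45% × 155/365 = $1464.5377
Total = $2372.2432

$2372.24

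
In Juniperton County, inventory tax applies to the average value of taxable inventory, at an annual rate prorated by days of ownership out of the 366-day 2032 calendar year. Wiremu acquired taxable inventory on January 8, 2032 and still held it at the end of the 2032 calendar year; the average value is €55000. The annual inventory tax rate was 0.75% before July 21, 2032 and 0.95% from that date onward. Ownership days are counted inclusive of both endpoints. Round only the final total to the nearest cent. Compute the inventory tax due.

January 8 – July 20, 2032: 195 days at 0.75% → €55000 × 0.75% × 195/366 = €219.7746
July 21 – December 31, 2032: 164 days at 0.95% → €55000 × 0.95% × 164/366 = €234.1257
Total = €453.9003

€453.90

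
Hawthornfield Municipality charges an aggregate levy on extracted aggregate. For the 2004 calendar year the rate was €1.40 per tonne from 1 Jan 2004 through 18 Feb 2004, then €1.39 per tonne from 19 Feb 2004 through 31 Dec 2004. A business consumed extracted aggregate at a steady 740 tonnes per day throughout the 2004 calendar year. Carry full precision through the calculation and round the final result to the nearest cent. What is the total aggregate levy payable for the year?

1 Jan – 18 Feb 2004: 49 days × 740 tonnes/day = 36,260 tonnes at €1.40/tonne → €50,764.00
19 Feb – 31 Dec 2004: 317 days × 740 tonnes/day = 234,580 tonnes at €1.39/tonne → €326,066.20

€376,830.20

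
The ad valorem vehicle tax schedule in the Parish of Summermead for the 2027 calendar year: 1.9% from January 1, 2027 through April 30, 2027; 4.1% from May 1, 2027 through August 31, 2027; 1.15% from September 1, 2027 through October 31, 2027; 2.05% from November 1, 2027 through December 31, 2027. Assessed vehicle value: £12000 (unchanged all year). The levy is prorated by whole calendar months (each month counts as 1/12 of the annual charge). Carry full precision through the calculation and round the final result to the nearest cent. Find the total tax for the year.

January 1 – April 30, 2027: 4 months at 1.9% → £12000 × 1.9% × 4/12 = £76.0000
May 1 – August 31, 2027: 4 months at 4.1% → £12000 × 4.1% × 4/12 = £164.0000
September 1 – October 31, 2027: 2 months at 1.15% → £12000 × 1.15% × 2/12 = £23.0000
November 1 – December 31, 2027: 2 months at 2.05% → £12000 × 2.05% × 2/12 = £41.0000
Total = £304.0000

£304.00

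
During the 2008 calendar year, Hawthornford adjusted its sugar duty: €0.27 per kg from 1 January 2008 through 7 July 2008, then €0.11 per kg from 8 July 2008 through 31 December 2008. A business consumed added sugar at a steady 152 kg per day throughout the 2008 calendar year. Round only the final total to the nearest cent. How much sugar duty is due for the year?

1 January – 7 July 2008: 189 days × 152 kg/day = 28,728 kg at €0.27/kg → €7756.56
8 July – 31 December 2008: 177 days × 152 kg/day = 26,904 kg at €0.11/kg → €2959.44

€10716.00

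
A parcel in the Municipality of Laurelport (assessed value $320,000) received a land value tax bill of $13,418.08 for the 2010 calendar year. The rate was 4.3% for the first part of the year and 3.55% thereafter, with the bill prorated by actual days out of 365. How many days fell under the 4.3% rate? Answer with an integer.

Let d = days at the first rate; then 365 − d days at the second rate.
$320,000 × [4.3%·d + 3.55%·(365−d)] / 365 = $13,418.08
Solving gives d = 313, so the new rate took effect on November 10, 2010.

313 days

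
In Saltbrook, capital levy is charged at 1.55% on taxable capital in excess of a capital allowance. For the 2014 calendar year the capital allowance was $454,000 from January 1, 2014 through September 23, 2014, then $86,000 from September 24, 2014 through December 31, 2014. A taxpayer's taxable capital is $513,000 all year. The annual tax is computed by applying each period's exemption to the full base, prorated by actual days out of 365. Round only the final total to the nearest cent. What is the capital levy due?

$2,461.61

January 1 – September 23, 2014: 266 days, exemption $454,000 → ($513,000 − $454,000) × 1.55% × 266/365 = $666.4575
September 24 – December 31, 2014: 99 days, exemption $86,000 → ($513,000 − $86,000) × 1.55% × 99/365 = $1,795.1548
Total = $2,461.6123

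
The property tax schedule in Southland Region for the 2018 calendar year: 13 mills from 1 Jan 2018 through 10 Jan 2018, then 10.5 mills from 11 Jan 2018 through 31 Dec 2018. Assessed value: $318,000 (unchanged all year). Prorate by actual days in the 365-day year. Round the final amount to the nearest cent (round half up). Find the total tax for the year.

$3,360.78

1 Jan – 10 Jan 2018: 10 days at 13 mills → $318,000 × 1.3% × 10/365 = $113.2603
11 Jan – 31 Dec 2018: 355 days at 10.5 mills → $318,000 × 1.05% × 355/365 = $3,247.5205
Total = $3,360.7808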